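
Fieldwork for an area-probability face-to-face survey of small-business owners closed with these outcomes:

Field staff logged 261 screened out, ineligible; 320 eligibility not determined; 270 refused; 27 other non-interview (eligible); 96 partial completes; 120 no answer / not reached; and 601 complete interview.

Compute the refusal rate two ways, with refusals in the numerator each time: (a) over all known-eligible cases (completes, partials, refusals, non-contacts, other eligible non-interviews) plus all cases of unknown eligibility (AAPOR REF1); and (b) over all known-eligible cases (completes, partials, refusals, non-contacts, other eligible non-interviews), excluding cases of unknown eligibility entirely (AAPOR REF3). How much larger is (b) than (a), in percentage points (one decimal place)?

5.4

Num: 270
Denom: 601 + 96 + 270 + 120 + 27 + 320 = 1434
REF1 = 270 / 1434 = 0.1883
Denom: 601 + 96 + 270 + 120 + 27 = 1114
REF3 = 270 / 1114 = 0.2424
Difference = 24.24 − 18.83 = 5.41 percentage points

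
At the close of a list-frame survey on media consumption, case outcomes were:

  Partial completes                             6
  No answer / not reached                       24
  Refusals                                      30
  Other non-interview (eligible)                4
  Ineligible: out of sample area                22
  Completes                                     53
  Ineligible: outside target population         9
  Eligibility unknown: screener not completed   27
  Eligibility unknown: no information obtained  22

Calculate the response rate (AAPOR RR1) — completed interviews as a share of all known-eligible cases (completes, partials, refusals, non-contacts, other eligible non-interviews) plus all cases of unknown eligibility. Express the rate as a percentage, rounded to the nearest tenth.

Unknown eligibility = 27 + 22 = 49
Not eligible = 9 + 22 = 31
Top = 53
Denominator = 53 + 6 + 30 + 24 + 4 + 49 = 166
RR1 = 53 / 166 = 0.3193

31.9%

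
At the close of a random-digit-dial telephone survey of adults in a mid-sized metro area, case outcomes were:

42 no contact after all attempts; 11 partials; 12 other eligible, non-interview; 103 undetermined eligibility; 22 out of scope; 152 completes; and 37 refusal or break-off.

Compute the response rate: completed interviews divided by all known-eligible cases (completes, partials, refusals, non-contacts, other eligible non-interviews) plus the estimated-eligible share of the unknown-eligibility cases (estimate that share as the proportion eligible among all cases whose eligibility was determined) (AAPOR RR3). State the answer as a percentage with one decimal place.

43.6%

Numerator → 152
Eligible (known) → 152 + 11 + 37 + 42 + 12 = 254
e = 254 / (254 + 22) = 254 / 276 = 0.9203
Eligible share of unknowns → 0.9203 × 103 = 94.79
Base → 254 + 94.79 = 348.79
RR3 = 152 / 348.79 = 0.4358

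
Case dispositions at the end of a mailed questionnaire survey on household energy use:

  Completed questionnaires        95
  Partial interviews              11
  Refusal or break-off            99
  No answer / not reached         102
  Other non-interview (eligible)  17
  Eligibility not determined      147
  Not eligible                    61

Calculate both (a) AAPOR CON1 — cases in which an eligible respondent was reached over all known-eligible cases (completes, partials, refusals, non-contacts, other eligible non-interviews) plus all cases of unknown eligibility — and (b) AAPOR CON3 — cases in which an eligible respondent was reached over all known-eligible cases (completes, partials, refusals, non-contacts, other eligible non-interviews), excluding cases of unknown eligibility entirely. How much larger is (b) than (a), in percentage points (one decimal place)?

21.4

Numerator = 95 + 11 + 99 + 17 = 222
Base = 95 + 11 + 99 + 102 + 17 + 147 = 471
CON1 = 222 / 471 = 0.4713
Base = 95 + 11 + 99 + 102 + 17 = 324
CON3 = 222 / 324 = 0.6852
Difference = 68.52 − 47.13 = 21.39 percentage points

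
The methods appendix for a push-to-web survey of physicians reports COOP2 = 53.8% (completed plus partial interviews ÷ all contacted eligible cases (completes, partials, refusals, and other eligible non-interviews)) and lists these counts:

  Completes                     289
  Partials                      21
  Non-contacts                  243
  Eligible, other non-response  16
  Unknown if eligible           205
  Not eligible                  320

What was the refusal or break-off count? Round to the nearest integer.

Top → 289 + 21 = 310
COOP2 = 310 / D = 0.538
D = 310 / 0.538 = 576.2
Rest of base = 326
refusal or break-off = 576.2 − 326 ≈ 250

250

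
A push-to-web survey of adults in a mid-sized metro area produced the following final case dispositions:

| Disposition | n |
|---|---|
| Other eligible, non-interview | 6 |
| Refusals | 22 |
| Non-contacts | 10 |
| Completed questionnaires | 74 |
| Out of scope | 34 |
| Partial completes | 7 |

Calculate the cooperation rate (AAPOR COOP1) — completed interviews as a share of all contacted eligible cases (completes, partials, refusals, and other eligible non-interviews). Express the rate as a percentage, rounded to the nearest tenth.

Top = 74
Denom = 74 + 7 + 22 + 6 = 109
COOP1 = 74 / 109 = 0.6789

67.9%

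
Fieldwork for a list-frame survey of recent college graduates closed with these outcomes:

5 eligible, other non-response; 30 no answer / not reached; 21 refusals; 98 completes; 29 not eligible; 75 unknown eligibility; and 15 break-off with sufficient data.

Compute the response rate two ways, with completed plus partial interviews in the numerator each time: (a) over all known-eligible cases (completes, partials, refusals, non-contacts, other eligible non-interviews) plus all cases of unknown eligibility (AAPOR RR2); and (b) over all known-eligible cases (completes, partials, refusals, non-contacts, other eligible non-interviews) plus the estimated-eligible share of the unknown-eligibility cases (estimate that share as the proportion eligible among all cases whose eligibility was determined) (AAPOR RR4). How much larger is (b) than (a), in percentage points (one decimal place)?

2.2

Num → 98 + 15 = 113
Base → 98 + 15 + 21 + 30 + 5 + 75 = 244
RR2 = 113 / 244 = 0.4631
Known eligible → 98 + 15 + 21 + 30 + 5 = 169
e = 169 / (169 + 29) = 169 / 198 = 0.8535
Estimated eligible among unknowns → 0.8535 × 75 = 64.01
Base → 169 + 64.01 = 233.01
RR4 = 113 / 233.01 = 0.4850
Difference = 48.50 − 46.31 = 2.19 percentage points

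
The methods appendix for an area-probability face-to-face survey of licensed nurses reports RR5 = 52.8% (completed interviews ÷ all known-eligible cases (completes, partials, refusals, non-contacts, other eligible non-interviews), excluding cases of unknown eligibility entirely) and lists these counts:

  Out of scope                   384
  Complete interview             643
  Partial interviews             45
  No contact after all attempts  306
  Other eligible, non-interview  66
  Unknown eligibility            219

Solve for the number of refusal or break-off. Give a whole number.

RR5 = 643 / D = 0.528
D = 643 / 0.528 = 1217.8
Other denominator terms total 1060
refusal or break-off = 1217.8 − 1060 ≈ 158

158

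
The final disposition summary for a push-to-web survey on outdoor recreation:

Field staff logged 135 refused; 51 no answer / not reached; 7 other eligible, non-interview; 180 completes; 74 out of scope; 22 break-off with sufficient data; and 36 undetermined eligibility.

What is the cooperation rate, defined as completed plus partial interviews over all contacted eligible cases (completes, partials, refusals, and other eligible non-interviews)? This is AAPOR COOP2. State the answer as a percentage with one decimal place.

Num = 180 + 22 = 202
Denom = 180 + 22 + 135 + 7 = 344
COOP2 = 202 / 344 = 0.5872

58.7%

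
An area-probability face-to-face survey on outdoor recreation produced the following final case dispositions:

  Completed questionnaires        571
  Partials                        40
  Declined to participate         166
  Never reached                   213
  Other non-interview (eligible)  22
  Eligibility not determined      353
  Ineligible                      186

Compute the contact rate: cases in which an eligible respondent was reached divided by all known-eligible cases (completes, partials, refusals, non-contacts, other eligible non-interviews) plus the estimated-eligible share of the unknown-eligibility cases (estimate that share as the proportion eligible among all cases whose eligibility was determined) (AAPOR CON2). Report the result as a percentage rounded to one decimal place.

Numerator = 571 + 40 + 166 + 22 = 799
Determined eligible = 571 + 40 + 166 + 213 + 22 = 1012
e = 1012 / (1012 + 186) = 1012 / 1198 = 0.8447
Estimated eligible among unknowns = 0.8447 × 353 = 298.18
Base = 1012 + 298.18 = 1310.18
CON2 = 799 / 1310.18 = 0.6098

61.0%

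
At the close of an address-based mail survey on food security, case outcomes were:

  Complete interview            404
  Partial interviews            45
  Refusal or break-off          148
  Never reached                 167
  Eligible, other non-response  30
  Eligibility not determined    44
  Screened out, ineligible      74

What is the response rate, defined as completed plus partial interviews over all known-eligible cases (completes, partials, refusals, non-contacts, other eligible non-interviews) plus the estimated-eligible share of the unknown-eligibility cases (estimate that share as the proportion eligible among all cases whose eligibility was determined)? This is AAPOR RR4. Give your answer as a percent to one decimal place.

53.8%

Num = 404 + 45 = 449
Known eligible = 404 + 45 + 148 + 167 + 30 = 794
e = 794 / (794 + 74) = 794 / 868 = 0.9147
Eligible share of unknowns = 0.9147 × 44 = 40.25
Denominator = 794 + 40.25 = 834.25
RR4 = 449 / 834.25 = 0.5382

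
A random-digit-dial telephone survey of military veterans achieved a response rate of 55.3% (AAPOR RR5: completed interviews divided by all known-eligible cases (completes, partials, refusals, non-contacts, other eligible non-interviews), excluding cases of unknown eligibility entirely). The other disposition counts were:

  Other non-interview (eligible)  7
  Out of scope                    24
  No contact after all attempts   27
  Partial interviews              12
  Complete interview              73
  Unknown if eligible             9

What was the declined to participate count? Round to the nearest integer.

13

RR5 = 73 / D = 0.553
D = 73 / 0.553 = 132.0
Other denominator terms total 119
declined to participate = 132.0 − 119 ≈ 13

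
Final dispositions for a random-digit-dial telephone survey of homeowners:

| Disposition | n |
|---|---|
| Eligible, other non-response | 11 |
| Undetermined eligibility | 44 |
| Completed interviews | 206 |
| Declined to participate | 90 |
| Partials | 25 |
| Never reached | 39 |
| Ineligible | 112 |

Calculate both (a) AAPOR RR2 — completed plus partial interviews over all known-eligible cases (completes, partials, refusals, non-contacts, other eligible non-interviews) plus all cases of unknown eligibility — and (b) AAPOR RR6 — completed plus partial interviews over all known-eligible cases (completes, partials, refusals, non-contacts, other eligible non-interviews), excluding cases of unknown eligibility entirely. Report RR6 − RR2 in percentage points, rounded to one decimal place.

Num → 206 + 25 = 231
Denominator → 206 + 25 + 90 + 39 + 11 + 44 = 415
RR2 = 231 / 415 = 0.5566
Denominator → 206 + 25 + 90 + 39 + 11 = 371
RR6 = 231 / 371 = 0.6226
Difference = 62.26 − 55.66 = 6.60 percentage points

6.6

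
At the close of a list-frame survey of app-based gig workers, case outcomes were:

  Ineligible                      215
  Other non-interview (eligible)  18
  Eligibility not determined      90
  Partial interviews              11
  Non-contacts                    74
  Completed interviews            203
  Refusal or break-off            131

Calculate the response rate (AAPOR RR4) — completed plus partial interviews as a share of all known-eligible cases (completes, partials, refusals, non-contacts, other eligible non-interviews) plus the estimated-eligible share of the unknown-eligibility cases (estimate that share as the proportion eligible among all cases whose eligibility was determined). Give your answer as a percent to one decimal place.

43.0%

Numerator = 203 + 11 = 214
Eligible (known) = 203 + 11 + 131 + 74 + 18 = 437
e = 437 / (437 + 215) = 437 / 652 = 0.6702
Estimated eligible among unknowns = 0.6702 × 90 = 60.32
Denom = 437 + 60.32 = 497.32
RR4 = 214 / 497.32 = 0.4303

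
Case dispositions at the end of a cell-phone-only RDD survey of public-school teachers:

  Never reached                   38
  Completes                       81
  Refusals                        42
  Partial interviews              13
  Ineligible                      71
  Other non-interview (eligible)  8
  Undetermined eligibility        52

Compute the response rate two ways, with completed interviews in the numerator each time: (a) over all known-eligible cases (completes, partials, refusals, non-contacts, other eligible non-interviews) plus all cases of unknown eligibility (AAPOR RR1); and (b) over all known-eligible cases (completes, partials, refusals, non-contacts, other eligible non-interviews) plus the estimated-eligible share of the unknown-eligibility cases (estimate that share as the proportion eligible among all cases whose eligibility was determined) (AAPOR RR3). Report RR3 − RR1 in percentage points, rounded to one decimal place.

Top → 81
Denominator → 81 + 13 + 42 + 38 + 8 + 52 = 234
RR1 = 81 / 234 = 0.3462
Known eligible → 81 + 13 + 42 + 38 + 8 = 182
e = 182 / (182 + 71) = 182 / 253 = 0.7194
e × U → 0.7194 × 52 = 37.41
Denominator → 182 + 37.41 = 219.41
RR3 = 81 / 219.41 = 0.3692
Difference = 36.92 − 34.62 = 2.30 percentage points

2.3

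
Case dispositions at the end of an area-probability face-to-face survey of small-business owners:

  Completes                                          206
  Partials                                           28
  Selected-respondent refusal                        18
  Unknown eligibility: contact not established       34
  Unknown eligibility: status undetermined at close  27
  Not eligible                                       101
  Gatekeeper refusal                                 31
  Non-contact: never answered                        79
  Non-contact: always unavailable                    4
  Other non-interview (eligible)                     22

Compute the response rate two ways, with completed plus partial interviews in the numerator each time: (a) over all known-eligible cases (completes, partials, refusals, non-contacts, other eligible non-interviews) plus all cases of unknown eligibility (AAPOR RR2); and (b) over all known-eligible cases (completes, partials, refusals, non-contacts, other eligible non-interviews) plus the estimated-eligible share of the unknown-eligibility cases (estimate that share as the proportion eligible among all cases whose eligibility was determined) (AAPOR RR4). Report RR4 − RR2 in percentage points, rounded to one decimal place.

1.5

Declined to participate = 31 + 18 = 49
Never reached = 79 + 4 = 83
Unknown if eligible = 34 + 27 = 61
Numerator → 206 + 28 = 234
Denom → 206 + 28 + 49 + 83 + 22 + 61 = 449
RR2 = 234 / 449 = 0.5212
Eligible (known) → 206 + 28 + 49 + 83 + 22 = 388
e = 388 / (388 + 101) = 388 / 489 = 0.7935
e × U → 0.7935 × 61 = 48.40
Denom → 388 + 48.40 = 436.40
RR4 = 234 / 436.40 = 0.5362
Difference = 53.62 − 52.12 = 1.50 percentage points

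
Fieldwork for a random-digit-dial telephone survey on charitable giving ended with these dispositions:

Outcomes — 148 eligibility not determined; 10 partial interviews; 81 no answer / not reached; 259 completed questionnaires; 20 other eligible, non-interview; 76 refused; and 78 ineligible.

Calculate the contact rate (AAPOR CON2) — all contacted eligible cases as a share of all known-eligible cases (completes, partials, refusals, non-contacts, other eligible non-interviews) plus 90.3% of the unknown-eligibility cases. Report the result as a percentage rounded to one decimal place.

63.0%

Numerator: 259 + 10 + 76 + 20 = 365
Determined eligible: 259 + 10 + 76 + 81 + 20 = 446
Estimated eligible among unknowns: 0.9030 × 148 = 133.64
Denominator: 446 + 133.64 = 579.64
CON2 = 365 / 579.64 = 0.6297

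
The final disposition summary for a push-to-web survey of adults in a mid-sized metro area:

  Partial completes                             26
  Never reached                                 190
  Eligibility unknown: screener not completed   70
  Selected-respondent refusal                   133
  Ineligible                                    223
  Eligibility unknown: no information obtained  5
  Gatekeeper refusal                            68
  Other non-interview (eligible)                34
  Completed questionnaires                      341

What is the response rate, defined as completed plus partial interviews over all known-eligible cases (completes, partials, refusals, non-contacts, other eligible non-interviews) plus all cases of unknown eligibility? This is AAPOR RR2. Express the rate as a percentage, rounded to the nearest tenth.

Refused = 68 + 133 = 201
Unknown eligibility = 70 + 5 = 75
Top = 341 + 26 = 367
Denominator = 341 + 26 + 201 + 190 + 34 + 75 = 867
RR2 = 367 / 867 = 0.4233

42.3%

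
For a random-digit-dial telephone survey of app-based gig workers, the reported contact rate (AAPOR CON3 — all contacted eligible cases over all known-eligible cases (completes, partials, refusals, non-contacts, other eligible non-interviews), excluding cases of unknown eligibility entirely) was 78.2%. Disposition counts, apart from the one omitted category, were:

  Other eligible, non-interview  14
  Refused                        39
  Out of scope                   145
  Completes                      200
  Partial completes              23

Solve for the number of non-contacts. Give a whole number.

77

Num → 200 + 23 + 39 + 14 = 276
CON3 = 276 / D = 0.782
D = 276 / 0.782 = 352.9
Other denominator terms total 276
non-contacts = 352.9 − 276 ≈ 77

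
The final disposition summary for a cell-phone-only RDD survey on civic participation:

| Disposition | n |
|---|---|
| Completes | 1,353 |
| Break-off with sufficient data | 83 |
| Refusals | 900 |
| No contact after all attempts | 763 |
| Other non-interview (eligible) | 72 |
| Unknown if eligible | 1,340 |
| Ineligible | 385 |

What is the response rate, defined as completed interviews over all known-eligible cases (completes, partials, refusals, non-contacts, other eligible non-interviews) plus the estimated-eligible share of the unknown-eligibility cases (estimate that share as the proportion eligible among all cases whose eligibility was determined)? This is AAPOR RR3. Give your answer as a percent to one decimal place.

Num: 1353
Eligible (known): 1353 + 83 + 900 + 763 + 72 = 3171
e = 3171 / (3171 + 385) = 3171 / 3556 = 0.8917
Estimated eligible among unknowns: 0.8917 × 1340 = 1194.88
Denom: 3171 + 1194.88 = 4365.88
RR3 = 1353 / 4365.88 = 0.3099

31.0%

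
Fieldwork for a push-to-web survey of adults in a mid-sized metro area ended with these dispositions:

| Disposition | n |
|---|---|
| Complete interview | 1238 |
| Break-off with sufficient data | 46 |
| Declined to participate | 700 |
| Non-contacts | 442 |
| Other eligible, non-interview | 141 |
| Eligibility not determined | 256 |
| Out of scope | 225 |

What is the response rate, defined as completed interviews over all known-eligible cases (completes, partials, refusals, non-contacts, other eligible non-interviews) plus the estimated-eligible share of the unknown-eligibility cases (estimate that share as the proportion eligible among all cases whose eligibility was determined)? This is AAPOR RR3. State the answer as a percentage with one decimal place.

44.2%

Numerator = 1238
Determined eligible = 1238 + 46 + 700 + 442 + 141 = 2567
e = 2567 / (2567 + 225) = 2567 / 2792 = 0.9194
Estimated eligible among unknowns = 0.9194 × 256 = 235.37
Denom = 2567 + 235.37 = 2802.37
RR3 = 1238 / 2802.37 = 0.4418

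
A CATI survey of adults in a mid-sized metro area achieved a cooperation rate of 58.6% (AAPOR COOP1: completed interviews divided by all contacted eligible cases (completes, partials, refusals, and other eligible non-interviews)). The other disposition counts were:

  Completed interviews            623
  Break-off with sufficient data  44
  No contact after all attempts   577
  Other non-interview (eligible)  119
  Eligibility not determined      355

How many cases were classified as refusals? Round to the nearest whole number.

277

COOP1 = 623 / D = 0.586
D = 623 / 0.586 = 1063.1
Rest of base = 786
refusals = 1063.1 − 786 ≈ 277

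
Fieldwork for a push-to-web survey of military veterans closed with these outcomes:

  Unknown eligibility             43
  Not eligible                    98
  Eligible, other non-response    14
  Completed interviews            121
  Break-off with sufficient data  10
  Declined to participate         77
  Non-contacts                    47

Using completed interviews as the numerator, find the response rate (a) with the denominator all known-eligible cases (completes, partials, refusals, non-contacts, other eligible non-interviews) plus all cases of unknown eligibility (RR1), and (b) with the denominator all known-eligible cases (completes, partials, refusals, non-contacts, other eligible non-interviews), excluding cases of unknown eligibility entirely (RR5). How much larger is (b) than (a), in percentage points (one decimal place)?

6.2

Num: 121
Denominator: 121 + 10 + 77 + 47 + 14 + 43 = 312
RR1 = 121 / 312 = 0.3878
Denominator: 121 + 10 + 77 + 47 + 14 = 269
RR5 = 121 / 269 = 0.4498
Difference = 44.98 − 38.78 = 6.20 percentage points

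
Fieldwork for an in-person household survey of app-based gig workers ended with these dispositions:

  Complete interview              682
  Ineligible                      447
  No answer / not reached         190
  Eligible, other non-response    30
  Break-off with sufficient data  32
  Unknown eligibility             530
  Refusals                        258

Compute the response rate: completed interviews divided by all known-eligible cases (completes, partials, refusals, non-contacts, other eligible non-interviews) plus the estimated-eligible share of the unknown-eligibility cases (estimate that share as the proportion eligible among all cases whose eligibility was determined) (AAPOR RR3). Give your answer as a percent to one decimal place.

43.2%

Num → 682
Eligible (known) → 682 + 32 + 258 + 190 + 30 = 1192
e = 1192 / (1192 + 447) = 1192 / 1639 = 0.7273
Eligible share of unknowns → 0.7273 × 530 = 385.47
Base → 1192 + 385.47 = 1577.47
RR3 = 682 / 1577.47 = 0.4323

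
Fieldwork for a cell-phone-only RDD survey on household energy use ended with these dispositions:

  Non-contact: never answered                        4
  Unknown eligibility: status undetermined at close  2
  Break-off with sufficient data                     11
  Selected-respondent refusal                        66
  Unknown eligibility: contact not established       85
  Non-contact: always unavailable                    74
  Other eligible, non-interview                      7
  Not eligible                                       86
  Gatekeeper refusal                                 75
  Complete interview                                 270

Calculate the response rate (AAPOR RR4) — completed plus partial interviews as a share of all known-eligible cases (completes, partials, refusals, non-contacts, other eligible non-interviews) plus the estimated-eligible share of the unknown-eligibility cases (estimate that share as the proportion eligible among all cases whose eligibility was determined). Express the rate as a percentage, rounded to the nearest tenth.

Refusal or break-off = 75 + 66 = 141
No answer / not reached = 4 + 74 = 78
Unknown eligibility = 85 + 2 = 87
Top → 270 + 11 = 281
Eligible (known) → 270 + 11 + 141 + 78 + 7 = 507
e = 507 / (507 + 86) = 507 / 593 = 0.8550
Eligible share of unknowns → 0.8550 × 87 = 74.39
Denom → 507 + 74.39 = 581.39
RR4 = 281 / 581.39 = 0.4833

48.3%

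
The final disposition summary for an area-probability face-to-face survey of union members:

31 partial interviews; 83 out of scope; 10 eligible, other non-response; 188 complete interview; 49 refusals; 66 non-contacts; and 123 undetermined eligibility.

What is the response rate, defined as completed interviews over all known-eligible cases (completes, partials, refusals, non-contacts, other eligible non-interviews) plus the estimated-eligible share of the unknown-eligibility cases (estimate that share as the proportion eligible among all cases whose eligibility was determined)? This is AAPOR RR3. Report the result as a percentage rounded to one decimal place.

Num = 188
Eligible (known) = 188 + 31 + 49 + 66 + 10 = 344
e = 344 / (344 + 83) = 344 / 427 = 0.8056
Estimated eligible among unknowns = 0.8056 × 123 = 99.09
Base = 344 + 99.09 = 443.09
RR3 = 188 / 443.09 = 0.4243

42.4%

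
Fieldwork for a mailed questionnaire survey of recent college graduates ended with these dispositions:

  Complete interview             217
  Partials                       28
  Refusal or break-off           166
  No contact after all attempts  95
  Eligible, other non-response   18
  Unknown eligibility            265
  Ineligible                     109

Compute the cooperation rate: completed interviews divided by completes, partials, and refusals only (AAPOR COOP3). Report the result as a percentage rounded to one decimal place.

Numerator → 217
Base → 217 + 28 + 166 = 411
COOP3 = 217 / 411 = 0.5280

52.8%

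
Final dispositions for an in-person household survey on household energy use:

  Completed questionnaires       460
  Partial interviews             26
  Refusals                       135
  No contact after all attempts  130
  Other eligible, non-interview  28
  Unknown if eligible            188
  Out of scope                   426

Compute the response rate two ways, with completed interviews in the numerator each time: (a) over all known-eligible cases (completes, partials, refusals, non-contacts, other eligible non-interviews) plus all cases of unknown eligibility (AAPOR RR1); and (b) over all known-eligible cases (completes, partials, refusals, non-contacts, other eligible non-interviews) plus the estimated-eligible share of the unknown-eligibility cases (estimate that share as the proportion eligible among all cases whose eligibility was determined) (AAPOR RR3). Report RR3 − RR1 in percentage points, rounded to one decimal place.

3.5

Num = 460
Denominator = 460 + 26 + 135 + 130 + 28 + 188 = 967
RR1 = 460 / 967 = 0.4757
Known eligible = 460 + 26 + 135 + 130 + 28 = 779
e = 779 / (779 + 426) = 779 / 1205 = 0.6465
Eligible share of unknowns = 0.6465 × 188 = 121.54
Denominator = 779 + 121.54 = 900.54
RR3 = 460 / 900.54 = 0.5108
Difference = 51.08 − 47.57 = 3.51 percentage points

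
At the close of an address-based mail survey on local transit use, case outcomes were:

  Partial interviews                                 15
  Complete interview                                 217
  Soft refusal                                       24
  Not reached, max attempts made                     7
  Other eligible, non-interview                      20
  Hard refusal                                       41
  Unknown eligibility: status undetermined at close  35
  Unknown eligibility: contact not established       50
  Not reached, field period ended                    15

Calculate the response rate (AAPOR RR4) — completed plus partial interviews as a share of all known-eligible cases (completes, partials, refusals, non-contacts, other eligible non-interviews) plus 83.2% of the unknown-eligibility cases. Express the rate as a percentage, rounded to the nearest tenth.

Refusals = 41 + 24 = 65
No answer / not reached = 15 + 7 = 22
Eligibility not determined = 50 + 35 = 85
Top → 217 + 15 = 232
Determined eligible → 217 + 15 + 65 + 22 + 20 = 339
e × U → 0.8320 × 85 = 70.72
Denominator → 339 + 70.72 = 409.72
RR4 = 232 / 409.72 = 0.5662

56.6%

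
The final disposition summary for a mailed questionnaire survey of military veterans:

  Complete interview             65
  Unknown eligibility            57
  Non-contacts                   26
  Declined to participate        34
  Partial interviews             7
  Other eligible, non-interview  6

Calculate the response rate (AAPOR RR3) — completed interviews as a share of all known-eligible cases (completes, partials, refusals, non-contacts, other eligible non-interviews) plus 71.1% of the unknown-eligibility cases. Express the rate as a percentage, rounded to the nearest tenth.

Top: 65
Eligible (known): 65 + 7 + 34 + 26 + 6 = 138
e × U: 0.7110 × 57 = 40.53
Denominator: 138 + 40.53 = 178.53
RR3 = 65 / 178.53 = 0.3641

36.4%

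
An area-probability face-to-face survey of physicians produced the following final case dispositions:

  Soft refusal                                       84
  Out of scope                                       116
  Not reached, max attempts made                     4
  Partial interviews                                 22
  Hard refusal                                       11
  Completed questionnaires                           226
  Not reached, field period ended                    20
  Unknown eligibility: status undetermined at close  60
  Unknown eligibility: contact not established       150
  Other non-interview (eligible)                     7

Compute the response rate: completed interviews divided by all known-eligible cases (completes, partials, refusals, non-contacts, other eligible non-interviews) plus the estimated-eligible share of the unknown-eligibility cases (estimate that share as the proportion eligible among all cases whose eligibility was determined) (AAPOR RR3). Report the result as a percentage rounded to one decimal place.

Refused = 11 + 84 = 95
No contact after all attempts = 20 + 4 = 24
Unknown eligibility = 150 + 60 = 210
Num → 226
Known eligible → 226 + 22 + 95 + 24 + 7 = 374
e = 374 / (374 + 116) = 374 / 490 = 0.7633
Eligible share of unknowns → 0.7633 × 210 = 160.29
Base → 374 + 160.29 = 534.29
RR3 = 226 / 534.29 = 0.4230

42.3%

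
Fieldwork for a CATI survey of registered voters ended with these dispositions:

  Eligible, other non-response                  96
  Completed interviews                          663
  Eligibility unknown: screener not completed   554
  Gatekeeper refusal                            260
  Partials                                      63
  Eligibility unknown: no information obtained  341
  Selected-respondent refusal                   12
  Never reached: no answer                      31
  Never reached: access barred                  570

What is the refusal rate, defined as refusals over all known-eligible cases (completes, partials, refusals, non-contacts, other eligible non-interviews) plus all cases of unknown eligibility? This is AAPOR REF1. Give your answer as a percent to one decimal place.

10.5%

Declined to participate = 260 + 12 = 272
No contact after all attempts = 31 + 570 = 601
Eligibility not determined = 554 + 341 = 895
Num: 272
Base: 663 + 63 + 272 + 601 + 96 + 895 = 2590
REF1 = 272 / 2590 = 0.1050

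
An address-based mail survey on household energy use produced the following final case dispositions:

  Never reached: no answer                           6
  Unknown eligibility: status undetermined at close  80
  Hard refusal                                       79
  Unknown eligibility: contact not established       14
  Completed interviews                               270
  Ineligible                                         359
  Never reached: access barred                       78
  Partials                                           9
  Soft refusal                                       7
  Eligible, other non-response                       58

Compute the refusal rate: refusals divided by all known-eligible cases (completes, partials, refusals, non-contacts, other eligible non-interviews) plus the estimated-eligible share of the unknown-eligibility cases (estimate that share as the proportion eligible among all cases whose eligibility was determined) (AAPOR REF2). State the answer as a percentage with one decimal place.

Refused = 79 + 7 = 86
No contact after all attempts = 6 + 78 = 84
Unknown eligibility = 14 + 80 = 94
Top → 86
Eligible (known) → 270 + 9 + 86 + 84 + 58 = 507
e = 507 / (507 + 359) = 507 / 866 = 0.5855
e × U → 0.5855 × 94 = 55.04
Denominator → 507 + 55.04 = 562.04
REF2 = 86 / 562.04 = 0.1530

15.3%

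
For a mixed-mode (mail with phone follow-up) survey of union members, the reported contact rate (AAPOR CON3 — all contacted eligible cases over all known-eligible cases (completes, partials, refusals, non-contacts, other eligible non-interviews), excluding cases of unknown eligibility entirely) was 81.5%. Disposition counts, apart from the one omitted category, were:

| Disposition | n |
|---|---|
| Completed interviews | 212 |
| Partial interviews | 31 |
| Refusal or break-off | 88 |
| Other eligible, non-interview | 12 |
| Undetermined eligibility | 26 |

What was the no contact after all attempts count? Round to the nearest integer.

78

Top = 212 + 31 + 88 + 12 = 343
CON3 = 343 / D = 0.815
D = 343 / 0.815 = 420.9
Rest of base = 343
no contact after all attempts = 420.9 − 343 ≈ 78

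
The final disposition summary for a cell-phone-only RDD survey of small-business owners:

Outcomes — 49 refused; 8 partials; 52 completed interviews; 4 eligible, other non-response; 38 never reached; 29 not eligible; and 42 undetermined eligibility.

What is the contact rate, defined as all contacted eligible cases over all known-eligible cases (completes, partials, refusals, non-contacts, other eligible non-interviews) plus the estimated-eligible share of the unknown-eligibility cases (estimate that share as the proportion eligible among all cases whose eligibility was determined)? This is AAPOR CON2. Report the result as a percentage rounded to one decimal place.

60.7%

Top = 52 + 8 + 49 + 4 = 113
Known eligible = 52 + 8 + 49 + 38 + 4 = 151
e = 151 / (151 + 29) = 151 / 180 = 0.8389
Eligible share of unknowns = 0.8389 × 42 = 35.23
Base = 151 + 35.23 = 186.23
CON2 = 113 / 186.23 = 0.6068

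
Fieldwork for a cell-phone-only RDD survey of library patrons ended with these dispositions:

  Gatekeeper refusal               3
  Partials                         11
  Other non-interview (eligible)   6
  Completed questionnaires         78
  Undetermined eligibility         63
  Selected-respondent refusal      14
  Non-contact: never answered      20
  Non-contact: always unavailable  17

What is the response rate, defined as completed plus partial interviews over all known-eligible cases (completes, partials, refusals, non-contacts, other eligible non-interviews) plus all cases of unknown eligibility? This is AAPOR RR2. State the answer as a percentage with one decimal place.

Refused = 3 + 14 = 17
No contact after all attempts = 20 + 17 = 37
Num = 78 + 11 = 89
Base = 78 + 11 + 17 + 37 + 6 + 63 = 212
RR2 = 89 / 212 = 0.4198

42.0%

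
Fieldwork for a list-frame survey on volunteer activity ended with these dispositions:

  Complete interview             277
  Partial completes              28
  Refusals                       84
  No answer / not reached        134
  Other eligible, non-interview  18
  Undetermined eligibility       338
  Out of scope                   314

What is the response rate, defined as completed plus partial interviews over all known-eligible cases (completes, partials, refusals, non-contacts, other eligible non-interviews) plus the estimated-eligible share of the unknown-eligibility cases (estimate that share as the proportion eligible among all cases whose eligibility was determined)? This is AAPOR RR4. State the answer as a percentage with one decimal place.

Num = 277 + 28 = 305
Known eligible = 277 + 28 + 84 + 134 + 18 = 541
e = 541 / (541 + 314) = 541 / 855 = 0.6327
Estimated eligible among unknowns = 0.6327 × 338 = 213.85
Denominator = 541 + 213.85 = 754.85
RR4 = 305 / 754.85 = 0.4041

40.4%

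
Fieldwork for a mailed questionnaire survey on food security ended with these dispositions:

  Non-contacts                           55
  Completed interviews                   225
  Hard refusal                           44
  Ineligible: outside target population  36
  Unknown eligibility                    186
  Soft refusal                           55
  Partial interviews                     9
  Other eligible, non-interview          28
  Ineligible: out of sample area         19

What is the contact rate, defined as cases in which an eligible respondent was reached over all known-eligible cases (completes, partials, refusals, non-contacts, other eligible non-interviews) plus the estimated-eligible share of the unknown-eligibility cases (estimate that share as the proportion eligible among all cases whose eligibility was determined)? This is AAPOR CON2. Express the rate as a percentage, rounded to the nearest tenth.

Refusals = 44 + 55 = 99
Screened out, ineligible = 36 + 19 = 55
Num = 225 + 9 + 99 + 28 = 361
Eligible (known) = 225 + 9 + 99 + 55 + 28 = 416
e = 416 / (416 + 55) = 416 / 471 = 0.8832
e × U = 0.8832 × 186 = 164.28
Denominator = 416 + 164.28 = 580.28
CON2 = 361 / 580.28 = 0.6221

62.2%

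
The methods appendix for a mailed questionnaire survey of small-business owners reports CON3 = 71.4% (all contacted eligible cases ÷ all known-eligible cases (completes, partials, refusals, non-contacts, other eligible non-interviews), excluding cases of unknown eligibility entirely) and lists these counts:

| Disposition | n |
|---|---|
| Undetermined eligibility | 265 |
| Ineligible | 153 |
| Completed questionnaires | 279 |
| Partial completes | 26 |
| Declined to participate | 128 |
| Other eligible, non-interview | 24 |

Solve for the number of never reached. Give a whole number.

Num = 279 + 26 + 128 + 24 = 457
CON3 = 457 / D = 0.714
D = 457 / 0.714 = 640.1
Other denominator terms total 457
never reached = 640.1 − 457 ≈ 183

183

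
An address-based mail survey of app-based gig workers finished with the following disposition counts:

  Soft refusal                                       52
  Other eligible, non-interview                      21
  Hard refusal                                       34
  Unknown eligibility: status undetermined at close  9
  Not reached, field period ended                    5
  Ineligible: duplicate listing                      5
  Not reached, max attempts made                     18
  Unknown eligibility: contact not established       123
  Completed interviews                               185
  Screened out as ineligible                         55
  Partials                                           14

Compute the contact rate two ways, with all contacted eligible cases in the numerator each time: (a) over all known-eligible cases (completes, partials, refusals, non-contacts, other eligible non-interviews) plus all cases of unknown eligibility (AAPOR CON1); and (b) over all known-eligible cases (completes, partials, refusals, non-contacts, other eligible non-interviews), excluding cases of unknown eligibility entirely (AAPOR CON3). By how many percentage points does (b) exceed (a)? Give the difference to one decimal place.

26.6

Refusal or break-off = 34 + 52 = 86
No contact after all attempts = 5 + 18 = 23
Unknown eligibility = 123 + 9 = 132
Ineligible = 55 + 5 = 60
Top = 185 + 14 + 86 + 21 = 306
Base = 185 + 14 + 86 + 23 + 21 + 132 = 461
CON1 = 306 / 461 = 0.6638
Base = 185 + 14 + 86 + 23 + 21 = 329
CON3 = 306 / 329 = 0.9301
Difference = 93.01 − 66.38 = 26.63 percentage points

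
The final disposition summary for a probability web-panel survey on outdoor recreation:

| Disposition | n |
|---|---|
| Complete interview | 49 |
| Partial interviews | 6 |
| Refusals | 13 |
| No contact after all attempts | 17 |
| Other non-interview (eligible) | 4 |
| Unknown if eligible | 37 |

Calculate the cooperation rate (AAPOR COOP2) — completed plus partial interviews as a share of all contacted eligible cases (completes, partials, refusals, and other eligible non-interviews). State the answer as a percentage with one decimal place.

Num → 49 + 6 = 55
Denom → 49 + 6 + 13 + 4 = 72
COOP2 = 55 / 72 = 0.7639

76.4%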